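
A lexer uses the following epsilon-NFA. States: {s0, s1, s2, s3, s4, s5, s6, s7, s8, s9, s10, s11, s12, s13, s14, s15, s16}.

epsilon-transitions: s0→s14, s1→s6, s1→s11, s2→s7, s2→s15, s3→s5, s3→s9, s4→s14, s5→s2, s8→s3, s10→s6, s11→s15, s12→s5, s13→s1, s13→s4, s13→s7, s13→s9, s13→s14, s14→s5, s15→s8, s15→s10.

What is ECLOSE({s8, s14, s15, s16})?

Start with {s8, s14, s15, s16}.
From s8 via epsilon: add s3.
From s14 via epsilon: add s5.
From s15 via epsilon: add s10.
From s3 via epsilon: add s9.
From s5 via epsilon: add s2.
From s10 via epsilon: add s6.
From s2 via epsilon: add s7.
No new states can be added; the closed set is {s2, s3, s5, s6, s7, s8, s9, s10, s14, s15, s16}.

{s2, s3, s5, s6, s7, s8, s9, s10, s14, s15, s16}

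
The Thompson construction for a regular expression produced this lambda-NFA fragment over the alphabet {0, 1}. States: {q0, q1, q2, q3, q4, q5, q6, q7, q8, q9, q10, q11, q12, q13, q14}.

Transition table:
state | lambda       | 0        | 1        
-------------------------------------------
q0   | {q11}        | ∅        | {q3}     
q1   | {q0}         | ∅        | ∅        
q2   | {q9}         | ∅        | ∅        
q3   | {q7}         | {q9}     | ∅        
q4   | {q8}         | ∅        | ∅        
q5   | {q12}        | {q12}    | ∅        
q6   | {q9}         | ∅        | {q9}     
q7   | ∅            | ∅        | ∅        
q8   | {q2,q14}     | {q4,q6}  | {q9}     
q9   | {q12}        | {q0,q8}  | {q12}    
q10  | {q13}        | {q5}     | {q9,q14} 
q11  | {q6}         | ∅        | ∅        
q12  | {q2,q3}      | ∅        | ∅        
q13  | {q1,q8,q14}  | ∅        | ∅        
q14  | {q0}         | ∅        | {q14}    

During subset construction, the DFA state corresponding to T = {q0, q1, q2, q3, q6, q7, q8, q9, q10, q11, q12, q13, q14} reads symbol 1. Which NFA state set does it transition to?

q0 on 1 → {q3}.
q6 on 1 → {q9}.
q8 on 1 → {q9}.
q9 on 1 → {q12}.
q10 on 1 → {q9, q14}.
q14 on 1 → {q14}.
No 1-transition from q1, q2, q3, q7, q11, q12, q13.
Union after reading 1: {q3, q9, q12, q14}.
Now take the lambda-closure:
From q3 via lambda: add q7.
From q12 via lambda: add q2.
From q14 via lambda: add q0.
From q0 via lambda: add q11.
From q11 via lambda: add q6.
No new states can be added; the closed set is {q0, q2, q3, q6, q7, q9, q11, q12, q14}.

{q0, q2, q3, q6, q7, q9, q11, q12, q14}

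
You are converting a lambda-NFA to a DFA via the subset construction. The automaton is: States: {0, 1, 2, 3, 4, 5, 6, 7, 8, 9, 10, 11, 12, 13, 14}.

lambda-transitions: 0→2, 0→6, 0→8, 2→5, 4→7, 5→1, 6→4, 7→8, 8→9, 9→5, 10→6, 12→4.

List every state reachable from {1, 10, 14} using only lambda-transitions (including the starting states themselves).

Start with {1, 10, 14}.
From 10 via lambda: add 6.
From 6 via lambda: add 4.
From 4 via lambda: add 7.
From 7 via lambda: add 8.
From 8 via lambda: add 9.
From 9 via lambda: add 5.
No new states can be added; the closed set is {1, 4, 5, 6, 7, 8, 9, 10, 14}.

{1, 4, 5, 6, 7, 8, 9, 10, 14}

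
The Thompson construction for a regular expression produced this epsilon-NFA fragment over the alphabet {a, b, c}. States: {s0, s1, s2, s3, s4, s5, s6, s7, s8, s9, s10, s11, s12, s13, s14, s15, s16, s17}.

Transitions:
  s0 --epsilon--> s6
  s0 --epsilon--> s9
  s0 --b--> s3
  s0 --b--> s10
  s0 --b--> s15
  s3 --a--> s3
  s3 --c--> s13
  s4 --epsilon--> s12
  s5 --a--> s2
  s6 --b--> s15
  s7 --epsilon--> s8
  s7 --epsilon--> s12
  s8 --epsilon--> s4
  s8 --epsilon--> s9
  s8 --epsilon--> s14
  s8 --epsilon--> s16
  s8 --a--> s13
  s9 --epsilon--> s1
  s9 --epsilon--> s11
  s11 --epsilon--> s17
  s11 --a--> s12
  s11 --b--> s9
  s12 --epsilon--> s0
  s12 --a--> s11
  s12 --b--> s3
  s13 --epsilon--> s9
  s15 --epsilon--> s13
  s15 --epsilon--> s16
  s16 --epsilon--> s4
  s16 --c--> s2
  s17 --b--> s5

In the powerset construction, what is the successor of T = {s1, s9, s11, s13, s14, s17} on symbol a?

s11 on a → {s12}.
No a-transition from s1, s9, s13, s14, s17.
Union after reading a: {s12}.
Now take the epsilon-closure:
From s12 via epsilon: add s0.
From s0 via epsilon: add s6, s9.
From s9 via epsilon: add s1, s11.
From s11 via epsilon: add s17.
No new states can be added; the closed set is {s0, s1, s6, s9, s11, s12, s17}.

{s0, s1, s6, s9, s11, s12, s17}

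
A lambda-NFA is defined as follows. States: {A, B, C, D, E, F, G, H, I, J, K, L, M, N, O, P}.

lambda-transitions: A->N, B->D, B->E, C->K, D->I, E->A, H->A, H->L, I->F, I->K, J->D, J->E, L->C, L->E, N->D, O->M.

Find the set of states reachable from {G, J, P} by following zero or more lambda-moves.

{A, D, E, F, G, I, J, K, N, P}

Start with {G, J, P}.
From J via lambda: add D, E.
From D via lambda: add I.
From E via lambda: add A.
From A via lambda: add N.
From I via lambda: add F, K.
No new states can be added; the closed set is {A, D, E, F, G, I, J, K, N, P}.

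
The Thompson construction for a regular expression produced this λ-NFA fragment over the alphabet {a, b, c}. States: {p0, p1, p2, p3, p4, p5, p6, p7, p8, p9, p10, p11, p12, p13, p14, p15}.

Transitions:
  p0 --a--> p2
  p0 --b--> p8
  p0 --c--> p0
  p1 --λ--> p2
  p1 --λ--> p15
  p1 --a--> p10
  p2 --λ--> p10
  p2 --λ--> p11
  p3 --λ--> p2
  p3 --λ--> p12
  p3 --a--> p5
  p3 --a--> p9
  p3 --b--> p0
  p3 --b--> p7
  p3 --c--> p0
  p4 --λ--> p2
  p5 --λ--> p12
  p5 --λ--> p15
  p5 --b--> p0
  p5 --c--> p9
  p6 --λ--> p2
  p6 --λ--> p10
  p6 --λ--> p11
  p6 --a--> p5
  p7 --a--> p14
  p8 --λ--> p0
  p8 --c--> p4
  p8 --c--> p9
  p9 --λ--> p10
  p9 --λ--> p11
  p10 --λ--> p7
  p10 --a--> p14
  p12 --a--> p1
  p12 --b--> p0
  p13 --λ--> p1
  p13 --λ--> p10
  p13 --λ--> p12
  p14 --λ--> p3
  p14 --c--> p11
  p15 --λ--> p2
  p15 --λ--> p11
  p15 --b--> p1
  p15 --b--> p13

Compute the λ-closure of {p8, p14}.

Start with {p8, p14}.
From p8 via λ: add p0.
From p14 via λ: add p3.
From p3 via λ: add p2, p12.
From p2 via λ: add p10, p11.
From p10 via λ: add p7.
No new states can be added; the closed set is {p0, p2, p3, p7, p8, p10, p11, p12, p14}.

{p0, p2, p3, p7, p8, p10, p11, p12, p14}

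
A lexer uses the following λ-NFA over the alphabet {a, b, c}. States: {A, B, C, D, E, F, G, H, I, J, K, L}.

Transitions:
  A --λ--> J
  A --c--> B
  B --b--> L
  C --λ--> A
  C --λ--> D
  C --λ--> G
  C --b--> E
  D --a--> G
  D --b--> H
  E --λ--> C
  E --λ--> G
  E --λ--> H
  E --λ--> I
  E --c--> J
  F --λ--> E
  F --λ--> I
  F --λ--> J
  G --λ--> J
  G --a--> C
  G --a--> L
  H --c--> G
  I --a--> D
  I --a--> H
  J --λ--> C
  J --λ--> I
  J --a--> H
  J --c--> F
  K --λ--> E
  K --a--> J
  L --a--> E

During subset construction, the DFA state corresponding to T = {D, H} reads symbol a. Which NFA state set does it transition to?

{A, C, D, G, I, J}

D on a → {G}.
No a-transition from H.
Union after reading a: {G}.
Now take the λ-closure:
From G via λ: add J.
From J via λ: add C, I.
From C via λ: add A, D.
No new states can be added; the closed set is {A, C, D, G, I, J}.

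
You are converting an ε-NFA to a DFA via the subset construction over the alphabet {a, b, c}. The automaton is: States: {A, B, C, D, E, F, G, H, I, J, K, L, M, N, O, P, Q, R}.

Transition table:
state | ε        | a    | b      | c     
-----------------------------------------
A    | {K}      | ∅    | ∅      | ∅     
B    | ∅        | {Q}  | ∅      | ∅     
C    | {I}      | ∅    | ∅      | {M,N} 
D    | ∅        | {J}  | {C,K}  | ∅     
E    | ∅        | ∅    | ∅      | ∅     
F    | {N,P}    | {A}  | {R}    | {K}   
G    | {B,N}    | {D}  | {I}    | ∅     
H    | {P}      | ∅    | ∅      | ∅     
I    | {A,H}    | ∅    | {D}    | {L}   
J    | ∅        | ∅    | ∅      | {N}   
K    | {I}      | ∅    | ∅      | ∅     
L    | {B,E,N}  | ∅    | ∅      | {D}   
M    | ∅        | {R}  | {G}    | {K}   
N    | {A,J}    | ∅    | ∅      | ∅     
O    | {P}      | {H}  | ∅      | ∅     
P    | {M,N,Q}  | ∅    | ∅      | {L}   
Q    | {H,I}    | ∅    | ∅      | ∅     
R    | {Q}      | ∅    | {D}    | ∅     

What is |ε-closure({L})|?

12

Start with {L}.
From L via ε: add B, E, N.
From N via ε: add A, J.
From A via ε: add K.
From K via ε: add I.
From I via ε: add H.
From H via ε: add P.
From P via ε: add M, Q.
ε-closure = {A, B, E, H, I, J, K, L, M, N, P, Q}, which has 12 states.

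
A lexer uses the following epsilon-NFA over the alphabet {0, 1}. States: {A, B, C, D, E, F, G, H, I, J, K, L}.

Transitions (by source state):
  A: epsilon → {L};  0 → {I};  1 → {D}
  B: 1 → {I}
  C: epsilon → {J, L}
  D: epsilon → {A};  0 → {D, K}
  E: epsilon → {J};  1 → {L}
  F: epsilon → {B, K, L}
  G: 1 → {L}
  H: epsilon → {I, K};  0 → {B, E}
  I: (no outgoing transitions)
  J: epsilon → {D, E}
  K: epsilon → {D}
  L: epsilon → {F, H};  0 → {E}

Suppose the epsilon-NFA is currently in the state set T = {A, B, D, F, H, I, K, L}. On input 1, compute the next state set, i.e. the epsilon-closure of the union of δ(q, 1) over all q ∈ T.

{A, B, D, F, H, I, K, L}

A on 1 → {D}.
B on 1 → {I}.
No 1-transition from D, F, H, I, K, L.
Union after reading 1: {D, I}.
Now take the epsilon-closure:
From D via epsilon: add A.
From A via epsilon: add L.
From L via epsilon: add F, H.
From F via epsilon: add B, K.
No new states can be added; the closed set is {A, B, D, F, H, I, K, L}.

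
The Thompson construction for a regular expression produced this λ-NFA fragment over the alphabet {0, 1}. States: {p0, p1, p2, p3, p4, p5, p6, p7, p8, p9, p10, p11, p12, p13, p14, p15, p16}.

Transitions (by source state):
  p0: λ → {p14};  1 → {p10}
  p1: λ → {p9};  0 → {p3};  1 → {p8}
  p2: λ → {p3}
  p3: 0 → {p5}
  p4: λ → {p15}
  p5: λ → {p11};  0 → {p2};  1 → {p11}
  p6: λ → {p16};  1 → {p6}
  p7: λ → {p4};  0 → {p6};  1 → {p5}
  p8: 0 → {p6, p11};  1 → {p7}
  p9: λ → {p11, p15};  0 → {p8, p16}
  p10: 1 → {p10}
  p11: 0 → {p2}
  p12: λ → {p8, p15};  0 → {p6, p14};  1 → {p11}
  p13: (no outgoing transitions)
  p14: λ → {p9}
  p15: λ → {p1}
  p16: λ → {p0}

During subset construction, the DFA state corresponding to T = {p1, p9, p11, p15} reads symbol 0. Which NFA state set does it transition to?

p1 on 0 → {p3}.
p9 on 0 → {p8, p16}.
p11 on 0 → {p2}.
No 0-transition from p15.
Union after reading 0: {p2, p3, p8, p16}.
Now take the λ-closure:
From p16 via λ: add p0.
From p0 via λ: add p14.
From p14 via λ: add p9.
From p9 via λ: add p11, p15.
From p15 via λ: add p1.
No new states can be added; the closed set is {p0, p1, p2, p3, p8, p9, p11, p14, p15, p16}.

{p0, p1, p2, p3, p8, p9, p11, p14, p15, p16}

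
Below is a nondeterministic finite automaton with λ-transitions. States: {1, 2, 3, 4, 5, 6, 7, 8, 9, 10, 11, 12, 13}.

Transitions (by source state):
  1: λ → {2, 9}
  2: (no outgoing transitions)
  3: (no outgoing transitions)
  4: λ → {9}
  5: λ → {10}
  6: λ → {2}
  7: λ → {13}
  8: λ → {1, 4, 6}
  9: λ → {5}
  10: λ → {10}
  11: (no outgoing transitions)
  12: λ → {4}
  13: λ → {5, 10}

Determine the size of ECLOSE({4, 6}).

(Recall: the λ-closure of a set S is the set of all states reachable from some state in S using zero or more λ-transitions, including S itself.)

Start with {4, 6}.
From 4 via λ: add 9.
From 6 via λ: add 2.
From 9 via λ: add 5.
From 5 via λ: add 10.
λ-closure = {2, 4, 5, 6, 9, 10}, which has 6 states.

6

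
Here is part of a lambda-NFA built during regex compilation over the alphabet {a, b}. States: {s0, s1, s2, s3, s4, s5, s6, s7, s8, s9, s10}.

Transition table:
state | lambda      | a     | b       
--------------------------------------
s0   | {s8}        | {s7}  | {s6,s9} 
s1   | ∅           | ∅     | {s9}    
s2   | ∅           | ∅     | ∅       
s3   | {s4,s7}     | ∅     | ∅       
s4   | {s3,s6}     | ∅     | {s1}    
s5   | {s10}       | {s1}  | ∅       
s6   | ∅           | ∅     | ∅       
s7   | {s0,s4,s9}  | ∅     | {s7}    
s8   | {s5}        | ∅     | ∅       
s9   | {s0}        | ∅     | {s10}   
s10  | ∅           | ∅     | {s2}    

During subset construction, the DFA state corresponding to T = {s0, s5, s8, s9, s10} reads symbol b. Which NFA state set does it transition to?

s0 on b → {s6, s9}.
s9 on b → {s10}.
s10 on b → {s2}.
No b-transition from s5, s8.
Union after reading b: {s2, s6, s9, s10}.
Now take the lambda-closure:
From s9 via lambda: add s0.
From s0 via lambda: add s8.
From s8 via lambda: add s5.
No new states can be added; the closed set is {s0, s2, s5, s6, s8, s9, s10}.

{s0, s2, s5, s6, s8, s9, s10}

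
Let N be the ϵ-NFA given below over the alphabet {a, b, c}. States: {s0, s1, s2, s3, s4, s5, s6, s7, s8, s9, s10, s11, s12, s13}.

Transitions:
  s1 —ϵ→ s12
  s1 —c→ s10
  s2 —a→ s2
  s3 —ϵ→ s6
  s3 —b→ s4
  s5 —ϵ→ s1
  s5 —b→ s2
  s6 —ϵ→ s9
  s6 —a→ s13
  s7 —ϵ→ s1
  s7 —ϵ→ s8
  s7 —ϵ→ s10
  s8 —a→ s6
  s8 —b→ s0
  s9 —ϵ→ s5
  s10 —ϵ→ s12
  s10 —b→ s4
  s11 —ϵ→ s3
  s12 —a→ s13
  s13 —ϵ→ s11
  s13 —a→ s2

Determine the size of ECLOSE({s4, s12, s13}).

9

Start with {s4, s12, s13}.
From s13 via ϵ: add s11.
From s11 via ϵ: add s3.
From s3 via ϵ: add s6.
From s6 via ϵ: add s9.
From s9 via ϵ: add s5.
From s5 via ϵ: add s1.
ϵ-closure = {s1, s3, s4, s5, s6, s9, s11, s12, s13}, which has 9 states.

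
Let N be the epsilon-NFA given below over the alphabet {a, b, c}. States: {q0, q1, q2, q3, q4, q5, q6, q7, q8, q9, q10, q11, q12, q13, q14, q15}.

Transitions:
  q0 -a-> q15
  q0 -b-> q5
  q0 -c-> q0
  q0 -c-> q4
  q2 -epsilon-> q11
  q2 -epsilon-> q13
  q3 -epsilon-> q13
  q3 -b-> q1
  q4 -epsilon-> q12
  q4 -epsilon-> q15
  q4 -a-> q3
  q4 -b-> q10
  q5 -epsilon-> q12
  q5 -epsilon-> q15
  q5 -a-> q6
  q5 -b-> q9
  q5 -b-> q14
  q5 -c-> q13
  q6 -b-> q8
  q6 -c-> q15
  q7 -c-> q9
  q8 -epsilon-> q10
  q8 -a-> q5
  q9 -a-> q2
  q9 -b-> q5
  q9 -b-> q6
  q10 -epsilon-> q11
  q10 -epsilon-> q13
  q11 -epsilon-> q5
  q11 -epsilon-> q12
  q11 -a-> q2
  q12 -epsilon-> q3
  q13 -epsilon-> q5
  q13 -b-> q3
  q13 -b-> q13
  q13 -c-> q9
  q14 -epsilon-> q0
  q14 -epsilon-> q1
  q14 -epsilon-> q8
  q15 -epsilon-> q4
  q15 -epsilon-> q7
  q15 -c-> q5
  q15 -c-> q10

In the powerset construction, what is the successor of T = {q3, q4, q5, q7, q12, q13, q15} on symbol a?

{q3, q4, q5, q6, q7, q12, q13, q15}

q4 on a → {q3}.
q5 on a → {q6}.
No a-transition from q3, q7, q12, q13, q15.
Union after reading a: {q3, q6}.
Now take the epsilon-closure:
From q3 via epsilon: add q13.
From q13 via epsilon: add q5.
From q5 via epsilon: add q12, q15.
From q15 via epsilon: add q4, q7.
No new states can be added; the closed set is {q3, q4, q5, q6, q7, q12, q13, q15}.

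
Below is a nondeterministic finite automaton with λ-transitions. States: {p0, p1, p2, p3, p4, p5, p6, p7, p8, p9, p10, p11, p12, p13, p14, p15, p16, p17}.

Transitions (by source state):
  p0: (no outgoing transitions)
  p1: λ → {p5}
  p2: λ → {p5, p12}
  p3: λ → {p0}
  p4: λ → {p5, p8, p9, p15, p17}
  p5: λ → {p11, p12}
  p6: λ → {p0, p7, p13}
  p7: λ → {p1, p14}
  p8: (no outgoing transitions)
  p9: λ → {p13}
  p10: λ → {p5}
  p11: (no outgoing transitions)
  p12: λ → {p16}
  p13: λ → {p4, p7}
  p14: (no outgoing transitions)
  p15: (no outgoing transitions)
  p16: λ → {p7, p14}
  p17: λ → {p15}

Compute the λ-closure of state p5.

Start with {p5}.
From p5 via λ: add p11, p12.
From p12 via λ: add p16.
From p16 via λ: add p7, p14.
From p7 via λ: add p1.
No new states can be added; the closed set is {p1, p5, p7, p11, p12, p14, p16}.

{p1, p5, p7, p11, p12, p14, p16}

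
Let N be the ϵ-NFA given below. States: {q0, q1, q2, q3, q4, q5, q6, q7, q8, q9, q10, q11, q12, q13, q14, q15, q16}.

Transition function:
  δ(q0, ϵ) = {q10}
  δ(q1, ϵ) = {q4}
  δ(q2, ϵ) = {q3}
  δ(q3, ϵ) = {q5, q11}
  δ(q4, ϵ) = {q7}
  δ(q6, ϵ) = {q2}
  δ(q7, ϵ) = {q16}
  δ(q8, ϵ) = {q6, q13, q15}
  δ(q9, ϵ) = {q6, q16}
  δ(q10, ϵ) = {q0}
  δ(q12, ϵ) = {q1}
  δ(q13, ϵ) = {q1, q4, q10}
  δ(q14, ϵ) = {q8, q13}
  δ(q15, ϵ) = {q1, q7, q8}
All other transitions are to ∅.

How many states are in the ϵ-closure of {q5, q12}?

6

Start with {q5, q12}.
From q12 via ϵ: add q1.
From q1 via ϵ: add q4.
From q4 via ϵ: add q7.
From q7 via ϵ: add q16.
ϵ-closure = {q1, q4, q5, q7, q12, q16}, which has 6 states.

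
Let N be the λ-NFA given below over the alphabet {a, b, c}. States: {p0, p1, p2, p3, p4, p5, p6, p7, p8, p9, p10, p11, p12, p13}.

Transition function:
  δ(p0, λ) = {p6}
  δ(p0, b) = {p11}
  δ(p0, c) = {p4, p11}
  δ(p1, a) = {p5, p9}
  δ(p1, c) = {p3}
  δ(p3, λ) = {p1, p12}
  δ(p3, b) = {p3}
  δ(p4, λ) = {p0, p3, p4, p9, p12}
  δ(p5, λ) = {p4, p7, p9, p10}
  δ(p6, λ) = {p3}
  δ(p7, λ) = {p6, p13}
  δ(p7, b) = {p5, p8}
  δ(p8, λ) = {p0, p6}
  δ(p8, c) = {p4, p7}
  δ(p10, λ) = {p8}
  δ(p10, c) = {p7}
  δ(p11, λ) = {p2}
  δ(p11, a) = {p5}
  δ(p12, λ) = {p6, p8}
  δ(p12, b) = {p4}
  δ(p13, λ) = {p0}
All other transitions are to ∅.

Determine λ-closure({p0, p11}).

Start with {p0, p11}.
From p0 via λ: add p6.
From p11 via λ: add p2.
From p6 via λ: add p3.
From p3 via λ: add p1, p12.
From p12 via λ: add p8.
No new states can be added; the closed set is {p0, p1, p2, p3, p6, p8, p11, p12}.

{p0, p1, p2, p3, p6, p8, p11, p12}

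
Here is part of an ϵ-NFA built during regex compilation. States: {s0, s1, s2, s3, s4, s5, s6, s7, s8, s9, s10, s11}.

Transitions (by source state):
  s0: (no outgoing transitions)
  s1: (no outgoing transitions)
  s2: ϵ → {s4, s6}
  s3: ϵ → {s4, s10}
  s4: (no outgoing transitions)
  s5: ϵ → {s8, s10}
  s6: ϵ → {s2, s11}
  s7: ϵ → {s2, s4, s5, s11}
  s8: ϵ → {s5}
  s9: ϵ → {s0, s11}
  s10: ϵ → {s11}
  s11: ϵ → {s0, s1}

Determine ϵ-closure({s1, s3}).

Start with {s1, s3}.
From s3 via ϵ: add s4, s10.
From s10 via ϵ: add s11.
From s11 via ϵ: add s0.
No new states can be added; the closed set is {s0, s1, s3, s4, s10, s11}.

{s0, s1, s3, s4, s10, s11}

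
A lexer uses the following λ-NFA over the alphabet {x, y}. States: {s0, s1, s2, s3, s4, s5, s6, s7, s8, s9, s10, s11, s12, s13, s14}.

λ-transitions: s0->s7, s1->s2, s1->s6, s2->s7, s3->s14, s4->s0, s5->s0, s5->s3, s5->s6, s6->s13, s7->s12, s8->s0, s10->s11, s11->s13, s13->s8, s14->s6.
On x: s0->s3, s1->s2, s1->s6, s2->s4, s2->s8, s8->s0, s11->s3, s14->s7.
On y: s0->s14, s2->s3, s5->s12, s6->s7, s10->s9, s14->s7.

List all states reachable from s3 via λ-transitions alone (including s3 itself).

Start with {s3}.
From s3 via λ: add s14.
From s14 via λ: add s6.
From s6 via λ: add s13.
From s13 via λ: add s8.
From s8 via λ: add s0.
From s0 via λ: add s7.
From s7 via λ: add s12.
No new states can be added; the closed set is {s0, s3, s6, s7, s8, s12, s13, s14}.

{s0, s3, s6, s7, s8, s12, s13, s14}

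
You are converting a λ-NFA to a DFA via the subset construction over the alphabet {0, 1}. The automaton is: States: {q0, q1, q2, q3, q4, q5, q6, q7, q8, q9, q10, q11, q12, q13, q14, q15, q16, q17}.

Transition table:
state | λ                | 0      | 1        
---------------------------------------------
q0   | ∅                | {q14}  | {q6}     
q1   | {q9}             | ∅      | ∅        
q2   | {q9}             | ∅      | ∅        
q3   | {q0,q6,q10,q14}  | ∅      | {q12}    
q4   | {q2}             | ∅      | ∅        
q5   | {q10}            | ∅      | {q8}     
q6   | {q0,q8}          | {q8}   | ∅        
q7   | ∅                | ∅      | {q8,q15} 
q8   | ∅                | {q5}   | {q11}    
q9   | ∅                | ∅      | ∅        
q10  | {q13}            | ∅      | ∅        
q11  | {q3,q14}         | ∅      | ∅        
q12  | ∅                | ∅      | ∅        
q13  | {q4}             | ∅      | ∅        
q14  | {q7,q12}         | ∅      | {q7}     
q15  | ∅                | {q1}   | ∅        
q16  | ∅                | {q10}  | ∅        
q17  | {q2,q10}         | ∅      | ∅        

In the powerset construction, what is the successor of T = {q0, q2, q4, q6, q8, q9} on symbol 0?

q0 on 0 → {q14}.
q6 on 0 → {q8}.
q8 on 0 → {q5}.
No 0-transition from q2, q4, q9.
Union after reading 0: {q5, q8, q14}.
Now take the λ-closure:
From q5 via λ: add q10.
From q14 via λ: add q7, q12.
From q10 via λ: add q13.
From q13 via λ: add q4.
From q4 via λ: add q2.
From q2 via λ: add q9.
No new states can be added; the closed set is {q2, q4, q5, q7, q8, q9, q10, q12, q13, q14}.

{q2, q4, q5, q7, q8, q9, q10, q12, q13, q14}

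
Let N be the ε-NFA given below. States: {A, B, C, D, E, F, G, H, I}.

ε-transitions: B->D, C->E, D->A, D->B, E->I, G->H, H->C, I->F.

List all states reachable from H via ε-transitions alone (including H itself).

Start with {H}.
From H via ε: add C.
From C via ε: add E.
From E via ε: add I.
From I via ε: add F.
No new states can be added; the closed set is {C, E, F, H, I}.

{C, E, F, H, I}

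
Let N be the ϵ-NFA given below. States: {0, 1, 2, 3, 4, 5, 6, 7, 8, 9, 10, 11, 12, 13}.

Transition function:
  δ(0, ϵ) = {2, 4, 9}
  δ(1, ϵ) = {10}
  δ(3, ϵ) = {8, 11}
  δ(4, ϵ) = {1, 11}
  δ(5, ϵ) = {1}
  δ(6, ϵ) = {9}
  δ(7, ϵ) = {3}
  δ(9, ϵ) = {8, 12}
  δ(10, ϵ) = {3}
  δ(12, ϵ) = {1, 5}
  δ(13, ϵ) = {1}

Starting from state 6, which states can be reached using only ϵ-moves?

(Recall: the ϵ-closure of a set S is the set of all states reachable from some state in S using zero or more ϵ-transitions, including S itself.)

{1, 3, 5, 6, 8, 9, 10, 11, 12}

Start with {6}.
From 6 via ϵ: add 9.
From 9 via ϵ: add 8, 12.
From 12 via ϵ: add 1, 5.
From 1 via ϵ: add 10.
From 10 via ϵ: add 3.
From 3 via ϵ: add 11.
No new states can be added; the closed set is {1, 3, 5, 6, 8, 9, 10, 11, 12}.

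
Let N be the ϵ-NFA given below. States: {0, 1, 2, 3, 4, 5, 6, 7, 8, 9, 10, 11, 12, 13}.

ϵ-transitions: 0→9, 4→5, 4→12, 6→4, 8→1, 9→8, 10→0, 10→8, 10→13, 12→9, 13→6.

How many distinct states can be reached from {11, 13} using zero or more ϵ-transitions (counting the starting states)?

Start with {11, 13}.
From 13 via ϵ: add 6.
From 6 via ϵ: add 4.
From 4 via ϵ: add 5, 12.
From 12 via ϵ: add 9.
From 9 via ϵ: add 8.
From 8 via ϵ: add 1.
ϵ-closure = {1, 4, 5, 6, 8, 9, 11, 12, 13}, which has 9 states.

9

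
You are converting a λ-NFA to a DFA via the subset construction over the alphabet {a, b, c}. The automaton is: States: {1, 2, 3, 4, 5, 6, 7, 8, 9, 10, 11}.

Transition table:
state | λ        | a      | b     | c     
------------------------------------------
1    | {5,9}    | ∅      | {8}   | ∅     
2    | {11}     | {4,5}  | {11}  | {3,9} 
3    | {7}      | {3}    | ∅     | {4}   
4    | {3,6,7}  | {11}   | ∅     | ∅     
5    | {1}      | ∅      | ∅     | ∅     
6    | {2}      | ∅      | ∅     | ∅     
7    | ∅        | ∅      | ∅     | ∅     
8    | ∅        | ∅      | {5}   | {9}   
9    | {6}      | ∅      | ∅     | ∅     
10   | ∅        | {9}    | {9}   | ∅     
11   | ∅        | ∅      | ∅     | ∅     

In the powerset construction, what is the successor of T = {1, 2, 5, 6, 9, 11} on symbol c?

{2, 3, 6, 7, 9, 11}

2 on c → {3, 9}.
No c-transition from 1, 5, 6, 9, 11.
Union after reading c: {3, 9}.
Now take the λ-closure:
From 3 via λ: add 7.
From 9 via λ: add 6.
From 6 via λ: add 2.
From 2 via λ: add 11.
No new states can be added; the closed set is {2, 3, 6, 7, 9, 11}.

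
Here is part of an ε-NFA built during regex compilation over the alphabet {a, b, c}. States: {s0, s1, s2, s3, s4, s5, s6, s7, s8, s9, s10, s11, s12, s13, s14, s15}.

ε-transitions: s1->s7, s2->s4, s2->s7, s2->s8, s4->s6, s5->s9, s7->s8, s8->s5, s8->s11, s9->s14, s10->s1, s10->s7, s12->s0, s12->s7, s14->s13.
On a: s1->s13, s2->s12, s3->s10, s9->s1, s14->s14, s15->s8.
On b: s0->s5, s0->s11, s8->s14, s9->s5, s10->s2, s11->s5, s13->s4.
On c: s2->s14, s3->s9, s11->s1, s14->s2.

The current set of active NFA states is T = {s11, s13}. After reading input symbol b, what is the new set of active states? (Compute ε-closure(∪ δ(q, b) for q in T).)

s11 on b → {s5}.
s13 on b → {s4}.
Union after reading b: {s4, s5}.
Now take the ε-closure:
From s4 via ε: add s6.
From s5 via ε: add s9.
From s9 via ε: add s14.
From s14 via ε: add s13.
No new states can be added; the closed set is {s4, s5, s6, s9, s13, s14}.

{s4, s5, s6, s9, s13, s14}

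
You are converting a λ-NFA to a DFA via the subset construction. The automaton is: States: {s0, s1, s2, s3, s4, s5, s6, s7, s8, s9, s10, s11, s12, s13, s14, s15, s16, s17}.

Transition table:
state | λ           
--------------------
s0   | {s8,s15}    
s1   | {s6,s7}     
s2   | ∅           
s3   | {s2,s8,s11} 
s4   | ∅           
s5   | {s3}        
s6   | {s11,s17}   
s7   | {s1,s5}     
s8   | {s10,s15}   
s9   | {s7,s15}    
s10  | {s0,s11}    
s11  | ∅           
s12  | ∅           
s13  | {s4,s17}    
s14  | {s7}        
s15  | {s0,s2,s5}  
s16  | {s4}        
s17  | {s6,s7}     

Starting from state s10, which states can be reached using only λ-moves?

Start with {s10}.
From s10 via λ: add s0, s11.
From s0 via λ: add s8, s15.
From s15 via λ: add s2, s5.
From s5 via λ: add s3.
No new states can be added; the closed set is {s0, s2, s3, s5, s8, s10, s11, s15}.

{s0, s2, s3, s5, s8, s10, s11, s15}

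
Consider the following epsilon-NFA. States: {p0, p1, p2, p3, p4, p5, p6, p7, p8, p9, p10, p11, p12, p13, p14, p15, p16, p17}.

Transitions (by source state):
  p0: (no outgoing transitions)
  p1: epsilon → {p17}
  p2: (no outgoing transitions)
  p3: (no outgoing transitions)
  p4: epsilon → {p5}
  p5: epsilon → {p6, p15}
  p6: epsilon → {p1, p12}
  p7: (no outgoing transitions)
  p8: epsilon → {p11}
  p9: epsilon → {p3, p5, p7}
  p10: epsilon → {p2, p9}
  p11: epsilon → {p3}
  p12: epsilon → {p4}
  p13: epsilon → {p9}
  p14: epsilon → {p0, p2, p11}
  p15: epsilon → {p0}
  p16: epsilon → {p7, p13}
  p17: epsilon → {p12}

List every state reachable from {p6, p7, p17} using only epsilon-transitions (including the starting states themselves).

{p0, p1, p4, p5, p6, p7, p12, p15, p17}

Start with {p6, p7, p17}.
From p6 via epsilon: add p1, p12.
From p12 via epsilon: add p4.
From p4 via epsilon: add p5.
From p5 via epsilon: add p15.
From p15 via epsilon: add p0.
No new states can be added; the closed set is {p0, p1, p4, p5, p6, p7, p12, p15, p17}.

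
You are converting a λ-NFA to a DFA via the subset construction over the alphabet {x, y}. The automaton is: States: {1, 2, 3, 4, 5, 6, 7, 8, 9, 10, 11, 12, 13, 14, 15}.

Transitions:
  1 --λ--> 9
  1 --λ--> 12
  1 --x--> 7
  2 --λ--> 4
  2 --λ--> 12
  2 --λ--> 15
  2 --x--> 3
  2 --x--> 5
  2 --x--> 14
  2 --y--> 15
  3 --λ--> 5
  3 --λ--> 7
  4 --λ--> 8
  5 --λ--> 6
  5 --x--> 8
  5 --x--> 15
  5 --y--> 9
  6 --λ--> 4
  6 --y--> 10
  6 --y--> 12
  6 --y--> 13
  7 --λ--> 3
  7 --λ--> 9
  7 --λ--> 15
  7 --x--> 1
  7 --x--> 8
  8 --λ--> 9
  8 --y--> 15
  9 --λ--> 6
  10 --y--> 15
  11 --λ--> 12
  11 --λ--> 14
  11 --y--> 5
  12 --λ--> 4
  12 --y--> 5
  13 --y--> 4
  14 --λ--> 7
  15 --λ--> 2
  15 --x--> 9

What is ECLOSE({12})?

{4, 6, 8, 9, 12}

Start with {12}.
From 12 via λ: add 4.
From 4 via λ: add 8.
From 8 via λ: add 9.
From 9 via λ: add 6.
No new states can be added; the closed set is {4, 6, 8, 9, 12}.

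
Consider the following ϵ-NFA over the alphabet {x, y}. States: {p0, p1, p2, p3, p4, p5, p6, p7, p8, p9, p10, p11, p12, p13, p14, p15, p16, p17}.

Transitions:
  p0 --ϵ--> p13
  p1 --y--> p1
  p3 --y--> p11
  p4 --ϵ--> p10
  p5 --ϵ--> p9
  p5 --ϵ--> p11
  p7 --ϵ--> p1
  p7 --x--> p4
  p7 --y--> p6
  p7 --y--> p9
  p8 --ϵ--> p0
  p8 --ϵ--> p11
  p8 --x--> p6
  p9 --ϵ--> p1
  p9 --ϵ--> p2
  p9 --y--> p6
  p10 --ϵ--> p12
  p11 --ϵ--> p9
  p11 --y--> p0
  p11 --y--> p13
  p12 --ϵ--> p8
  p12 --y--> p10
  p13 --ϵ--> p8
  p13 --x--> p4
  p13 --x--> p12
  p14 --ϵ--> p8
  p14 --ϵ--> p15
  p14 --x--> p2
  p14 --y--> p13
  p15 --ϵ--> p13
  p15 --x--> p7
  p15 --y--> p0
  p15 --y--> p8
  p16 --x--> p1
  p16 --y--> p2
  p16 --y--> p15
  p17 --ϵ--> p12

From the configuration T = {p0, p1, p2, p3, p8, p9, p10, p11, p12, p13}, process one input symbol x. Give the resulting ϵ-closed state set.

{p0, p1, p2, p4, p6, p8, p9, p10, p11, p12, p13}

p8 on x → {p6}.
p13 on x → {p4, p12}.
No x-transition from p0, p1, p2, p3, p9, p10, p11, p12.
Union after reading x: {p4, p6, p12}.
Now take the ϵ-closure:
From p4 via ϵ: add p10.
From p12 via ϵ: add p8.
From p8 via ϵ: add p0, p11.
From p0 via ϵ: add p13.
From p11 via ϵ: add p9.
From p9 via ϵ: add p1, p2.
No new states can be added; the closed set is {p0, p1, p2, p4, p6, p8, p9, p10, p11, p12, p13}.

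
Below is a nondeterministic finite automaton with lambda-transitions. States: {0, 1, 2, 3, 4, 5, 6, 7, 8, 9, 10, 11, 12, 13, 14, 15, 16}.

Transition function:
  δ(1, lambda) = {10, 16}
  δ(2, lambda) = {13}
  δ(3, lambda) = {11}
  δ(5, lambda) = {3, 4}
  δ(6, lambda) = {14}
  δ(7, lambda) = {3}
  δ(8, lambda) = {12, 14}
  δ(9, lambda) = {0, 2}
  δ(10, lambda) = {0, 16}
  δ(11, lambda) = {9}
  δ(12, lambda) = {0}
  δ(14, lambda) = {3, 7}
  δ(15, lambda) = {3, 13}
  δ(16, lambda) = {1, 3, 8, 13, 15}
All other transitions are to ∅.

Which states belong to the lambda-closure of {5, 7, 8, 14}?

{0, 2, 3, 4, 5, 7, 8, 9, 11, 12, 13, 14}

Start with {5, 7, 8, 14}.
From 5 via lambda: add 3, 4.
From 8 via lambda: add 12.
From 3 via lambda: add 11.
From 12 via lambda: add 0.
From 11 via lambda: add 9.
From 9 via lambda: add 2.
From 2 via lambda: add 13.
No new states can be added; the closed set is {0, 2, 3, 4, 5, 7, 8, 9, 11, 12, 13, 14}.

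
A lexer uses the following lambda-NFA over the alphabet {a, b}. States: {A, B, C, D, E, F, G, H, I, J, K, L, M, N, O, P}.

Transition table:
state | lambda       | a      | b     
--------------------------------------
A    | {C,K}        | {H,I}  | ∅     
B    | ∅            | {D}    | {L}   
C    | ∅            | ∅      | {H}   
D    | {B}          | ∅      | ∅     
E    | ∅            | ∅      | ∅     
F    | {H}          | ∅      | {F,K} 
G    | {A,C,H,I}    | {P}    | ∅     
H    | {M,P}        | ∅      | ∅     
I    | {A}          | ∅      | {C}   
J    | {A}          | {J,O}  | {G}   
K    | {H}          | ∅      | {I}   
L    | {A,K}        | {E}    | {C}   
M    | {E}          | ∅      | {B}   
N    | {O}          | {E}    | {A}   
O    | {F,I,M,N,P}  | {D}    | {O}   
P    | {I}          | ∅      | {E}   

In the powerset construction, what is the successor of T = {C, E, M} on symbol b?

C on b → {H}.
M on b → {B}.
No b-transition from E.
Union after reading b: {B, H}.
Now take the lambda-closure:
From H via lambda: add M, P.
From M via lambda: add E.
From P via lambda: add I.
From I via lambda: add A.
From A via lambda: add C, K.
No new states can be added; the closed set is {A, B, C, E, H, I, K, M, P}.

{A, B, C, E, H, I, K, M, P}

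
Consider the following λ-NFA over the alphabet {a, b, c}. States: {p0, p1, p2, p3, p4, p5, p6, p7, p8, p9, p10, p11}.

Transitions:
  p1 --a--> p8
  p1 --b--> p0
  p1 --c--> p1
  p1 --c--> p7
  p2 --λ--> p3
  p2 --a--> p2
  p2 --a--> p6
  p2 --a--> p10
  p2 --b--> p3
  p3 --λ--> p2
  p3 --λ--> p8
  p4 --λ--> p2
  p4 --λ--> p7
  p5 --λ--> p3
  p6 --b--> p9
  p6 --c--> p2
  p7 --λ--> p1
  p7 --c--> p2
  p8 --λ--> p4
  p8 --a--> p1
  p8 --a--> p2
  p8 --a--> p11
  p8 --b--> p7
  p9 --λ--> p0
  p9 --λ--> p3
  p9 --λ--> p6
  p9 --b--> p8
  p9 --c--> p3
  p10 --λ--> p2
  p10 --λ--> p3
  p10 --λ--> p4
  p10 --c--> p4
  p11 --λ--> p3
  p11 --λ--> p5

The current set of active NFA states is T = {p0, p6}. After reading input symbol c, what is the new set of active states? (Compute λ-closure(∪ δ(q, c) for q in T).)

{p1, p2, p3, p4, p7, p8}

p6 on c → {p2}.
No c-transition from p0.
Union after reading c: {p2}.
Now take the λ-closure:
From p2 via λ: add p3.
From p3 via λ: add p8.
From p8 via λ: add p4.
From p4 via λ: add p7.
From p7 via λ: add p1.
No new states can be added; the closed set is {p1, p2, p3, p4, p7, p8}.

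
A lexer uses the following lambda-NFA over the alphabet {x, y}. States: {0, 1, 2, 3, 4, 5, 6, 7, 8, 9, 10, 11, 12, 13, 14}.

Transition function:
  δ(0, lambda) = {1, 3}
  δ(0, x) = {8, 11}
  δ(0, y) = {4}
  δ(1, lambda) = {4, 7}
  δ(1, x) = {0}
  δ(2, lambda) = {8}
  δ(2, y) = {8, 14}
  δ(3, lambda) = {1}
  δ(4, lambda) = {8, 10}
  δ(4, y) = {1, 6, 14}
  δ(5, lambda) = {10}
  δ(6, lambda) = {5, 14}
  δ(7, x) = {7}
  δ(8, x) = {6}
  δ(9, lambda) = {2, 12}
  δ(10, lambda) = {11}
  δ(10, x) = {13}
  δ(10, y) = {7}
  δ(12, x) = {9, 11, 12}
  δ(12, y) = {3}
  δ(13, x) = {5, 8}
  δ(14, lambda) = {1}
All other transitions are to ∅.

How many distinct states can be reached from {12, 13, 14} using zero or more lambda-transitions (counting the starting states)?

Start with {12, 13, 14}.
From 14 via lambda: add 1.
From 1 via lambda: add 4, 7.
From 4 via lambda: add 8, 10.
From 10 via lambda: add 11.
lambda-closure = {1, 4, 7, 8, 10, 11, 12, 13, 14}, which has 9 states.

9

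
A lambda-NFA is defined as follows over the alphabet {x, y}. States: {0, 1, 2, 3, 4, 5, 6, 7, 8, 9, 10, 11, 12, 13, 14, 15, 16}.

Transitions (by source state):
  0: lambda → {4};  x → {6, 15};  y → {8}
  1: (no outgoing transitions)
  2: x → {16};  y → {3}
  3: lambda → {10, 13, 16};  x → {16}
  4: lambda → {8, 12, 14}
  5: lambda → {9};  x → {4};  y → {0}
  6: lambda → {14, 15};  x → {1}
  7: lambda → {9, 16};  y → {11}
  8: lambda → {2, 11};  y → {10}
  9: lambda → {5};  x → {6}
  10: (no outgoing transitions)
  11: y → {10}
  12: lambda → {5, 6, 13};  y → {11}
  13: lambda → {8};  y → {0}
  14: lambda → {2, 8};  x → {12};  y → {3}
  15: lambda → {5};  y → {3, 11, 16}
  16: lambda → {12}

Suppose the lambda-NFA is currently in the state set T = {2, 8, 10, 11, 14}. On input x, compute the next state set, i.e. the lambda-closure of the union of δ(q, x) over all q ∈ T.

2 on x → {16}.
14 on x → {12}.
No x-transition from 8, 10, 11.
Union after reading x: {12, 16}.
Now take the lambda-closure:
From 12 via lambda: add 5, 6, 13.
From 5 via lambda: add 9.
From 6 via lambda: add 14, 15.
From 13 via lambda: add 8.
From 8 via lambda: add 2, 11.
No new states can be added; the closed set is {2, 5, 6, 8, 9, 11, 12, 13, 14, 15, 16}.

{2, 5, 6, 8, 9, 11, 12, 13, 14, 15, 16}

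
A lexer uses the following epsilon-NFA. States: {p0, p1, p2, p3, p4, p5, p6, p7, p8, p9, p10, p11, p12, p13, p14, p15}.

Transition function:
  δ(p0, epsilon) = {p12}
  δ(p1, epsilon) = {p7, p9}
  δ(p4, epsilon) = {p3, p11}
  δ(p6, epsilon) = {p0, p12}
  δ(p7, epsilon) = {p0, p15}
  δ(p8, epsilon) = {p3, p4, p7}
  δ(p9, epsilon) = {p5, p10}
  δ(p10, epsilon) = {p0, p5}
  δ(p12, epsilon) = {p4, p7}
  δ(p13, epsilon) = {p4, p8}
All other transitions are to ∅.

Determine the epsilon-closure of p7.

Start with {p7}.
From p7 via epsilon: add p0, p15.
From p0 via epsilon: add p12.
From p12 via epsilon: add p4.
From p4 via epsilon: add p3, p11.
No new states can be added; the closed set is {p0, p3, p4, p7, p11, p12, p15}.

{p0, p3, p4, p7, p11, p12, p15}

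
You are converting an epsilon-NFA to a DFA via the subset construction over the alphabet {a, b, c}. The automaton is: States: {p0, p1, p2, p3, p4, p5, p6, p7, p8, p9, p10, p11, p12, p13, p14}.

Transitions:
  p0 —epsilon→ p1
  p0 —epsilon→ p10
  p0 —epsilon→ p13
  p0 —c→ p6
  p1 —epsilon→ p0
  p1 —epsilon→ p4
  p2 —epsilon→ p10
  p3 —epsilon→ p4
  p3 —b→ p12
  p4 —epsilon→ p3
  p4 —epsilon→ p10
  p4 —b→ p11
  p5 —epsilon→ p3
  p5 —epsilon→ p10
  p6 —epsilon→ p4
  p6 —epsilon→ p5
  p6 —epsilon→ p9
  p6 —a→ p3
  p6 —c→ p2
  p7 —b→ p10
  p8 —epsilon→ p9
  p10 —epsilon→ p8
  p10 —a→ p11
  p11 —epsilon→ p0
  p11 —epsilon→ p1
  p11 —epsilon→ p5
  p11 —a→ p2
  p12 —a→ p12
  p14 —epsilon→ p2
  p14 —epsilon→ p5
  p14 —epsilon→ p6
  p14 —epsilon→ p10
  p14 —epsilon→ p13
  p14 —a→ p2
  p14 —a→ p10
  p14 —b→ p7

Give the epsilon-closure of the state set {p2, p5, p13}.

Start with {p2, p5, p13}.
From p2 via epsilon: add p10.
From p5 via epsilon: add p3.
From p3 via epsilon: add p4.
From p10 via epsilon: add p8.
From p8 via epsilon: add p9.
No new states can be added; the closed set is {p2, p3, p4, p5, p8, p9, p10, p13}.

{p2, p3, p4, p5, p8, p9, p10, p13}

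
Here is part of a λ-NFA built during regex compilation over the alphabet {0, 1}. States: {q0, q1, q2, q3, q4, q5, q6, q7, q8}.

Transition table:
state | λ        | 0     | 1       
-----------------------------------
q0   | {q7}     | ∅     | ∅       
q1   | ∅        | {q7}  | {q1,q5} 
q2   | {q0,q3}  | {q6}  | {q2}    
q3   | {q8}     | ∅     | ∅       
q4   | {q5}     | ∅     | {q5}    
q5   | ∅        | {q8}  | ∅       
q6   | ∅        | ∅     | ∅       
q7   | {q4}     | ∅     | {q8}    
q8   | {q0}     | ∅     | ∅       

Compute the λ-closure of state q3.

{q0, q3, q4, q5, q7, q8}

Start with {q3}.
From q3 via λ: add q8.
From q8 via λ: add q0.
From q0 via λ: add q7.
From q7 via λ: add q4.
From q4 via λ: add q5.
No new states can be added; the closed set is {q0, q3, q4, q5, q7, q8}.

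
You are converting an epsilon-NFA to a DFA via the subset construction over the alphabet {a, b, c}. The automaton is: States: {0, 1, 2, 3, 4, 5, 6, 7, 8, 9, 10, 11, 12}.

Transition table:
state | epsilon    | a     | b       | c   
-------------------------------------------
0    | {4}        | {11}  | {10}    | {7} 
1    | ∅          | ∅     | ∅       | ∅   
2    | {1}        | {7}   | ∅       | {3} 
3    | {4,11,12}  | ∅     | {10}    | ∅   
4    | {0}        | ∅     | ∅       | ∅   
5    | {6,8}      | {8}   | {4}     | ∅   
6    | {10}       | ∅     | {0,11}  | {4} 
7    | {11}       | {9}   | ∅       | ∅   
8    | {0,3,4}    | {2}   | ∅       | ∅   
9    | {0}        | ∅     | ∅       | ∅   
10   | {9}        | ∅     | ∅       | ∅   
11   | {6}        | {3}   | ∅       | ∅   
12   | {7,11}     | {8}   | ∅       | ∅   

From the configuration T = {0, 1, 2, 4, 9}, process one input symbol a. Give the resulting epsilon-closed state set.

{0, 4, 6, 7, 9, 10, 11}

0 on a → {11}.
2 on a → {7}.
No a-transition from 1, 4, 9.
Union after reading a: {7, 11}.
Now take the epsilon-closure:
From 11 via epsilon: add 6.
From 6 via epsilon: add 10.
From 10 via epsilon: add 9.
From 9 via epsilon: add 0.
From 0 via epsilon: add 4.
No new states can be added; the closed set is {0, 4, 6, 7, 9, 10, 11}.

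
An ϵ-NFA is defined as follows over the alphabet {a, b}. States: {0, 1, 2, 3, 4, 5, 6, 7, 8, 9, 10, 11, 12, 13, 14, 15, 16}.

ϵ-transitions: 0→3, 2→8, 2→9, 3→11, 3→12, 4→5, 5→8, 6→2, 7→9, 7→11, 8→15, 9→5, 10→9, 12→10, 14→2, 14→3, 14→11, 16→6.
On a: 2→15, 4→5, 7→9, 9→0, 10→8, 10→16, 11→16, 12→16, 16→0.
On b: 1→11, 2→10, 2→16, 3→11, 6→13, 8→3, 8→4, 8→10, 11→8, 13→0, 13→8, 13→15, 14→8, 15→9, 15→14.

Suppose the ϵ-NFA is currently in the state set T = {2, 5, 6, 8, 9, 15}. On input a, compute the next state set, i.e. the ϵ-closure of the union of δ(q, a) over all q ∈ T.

2 on a → {15}.
9 on a → {0}.
No a-transition from 5, 6, 8, 15.
Union after reading a: {0, 15}.
Now take the ϵ-closure:
From 0 via ϵ: add 3.
From 3 via ϵ: add 11, 12.
From 12 via ϵ: add 10.
From 10 via ϵ: add 9.
From 9 via ϵ: add 5.
From 5 via ϵ: add 8.
No new states can be added; the closed set is {0, 3, 5, 8, 9, 10, 11, 12, 15}.

{0, 3, 5, 8, 9, 10, 11, 12, 15}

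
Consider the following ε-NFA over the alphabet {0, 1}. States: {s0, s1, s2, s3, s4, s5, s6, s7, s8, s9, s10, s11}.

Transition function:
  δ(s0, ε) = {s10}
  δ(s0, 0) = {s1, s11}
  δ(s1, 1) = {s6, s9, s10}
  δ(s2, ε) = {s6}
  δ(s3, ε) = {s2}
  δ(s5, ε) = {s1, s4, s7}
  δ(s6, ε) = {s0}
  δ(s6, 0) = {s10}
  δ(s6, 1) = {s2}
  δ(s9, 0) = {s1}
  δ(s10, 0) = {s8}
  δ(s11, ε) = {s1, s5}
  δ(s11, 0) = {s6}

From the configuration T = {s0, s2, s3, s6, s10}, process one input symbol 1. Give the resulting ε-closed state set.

s6 on 1 → {s2}.
No 1-transition from s0, s2, s3, s10.
Union after reading 1: {s2}.
Now take the ε-closure:
From s2 via ε: add s6.
From s6 via ε: add s0.
From s0 via ε: add s10.
No new states can be added; the closed set is {s0, s2, s6, s10}.

{s0, s2, s6, s10}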